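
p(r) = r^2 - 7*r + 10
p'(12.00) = 17.00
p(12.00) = 70.00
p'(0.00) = -7.00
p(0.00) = 10.00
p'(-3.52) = -14.04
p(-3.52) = 47.03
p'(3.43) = -0.14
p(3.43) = -2.25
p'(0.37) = -6.26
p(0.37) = 7.55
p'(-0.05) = -7.10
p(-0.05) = 10.35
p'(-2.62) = -12.24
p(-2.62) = 35.20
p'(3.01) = -0.98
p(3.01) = -2.01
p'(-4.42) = -15.84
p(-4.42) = 60.48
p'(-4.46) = -15.92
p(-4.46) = 61.11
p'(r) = 2*r - 7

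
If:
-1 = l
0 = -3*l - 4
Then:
No Solution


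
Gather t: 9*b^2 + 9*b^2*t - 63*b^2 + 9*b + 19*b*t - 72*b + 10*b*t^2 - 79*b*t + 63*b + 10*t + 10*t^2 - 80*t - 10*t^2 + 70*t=-54*b^2 + 10*b*t^2 + t*(9*b^2 - 60*b)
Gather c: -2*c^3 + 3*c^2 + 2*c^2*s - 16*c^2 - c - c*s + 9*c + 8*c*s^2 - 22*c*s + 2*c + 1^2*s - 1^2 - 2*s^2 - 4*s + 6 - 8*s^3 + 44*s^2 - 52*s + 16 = -2*c^3 + c^2*(2*s - 13) + c*(8*s^2 - 23*s + 10) - 8*s^3 + 42*s^2 - 55*s + 21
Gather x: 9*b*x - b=9*b*x - b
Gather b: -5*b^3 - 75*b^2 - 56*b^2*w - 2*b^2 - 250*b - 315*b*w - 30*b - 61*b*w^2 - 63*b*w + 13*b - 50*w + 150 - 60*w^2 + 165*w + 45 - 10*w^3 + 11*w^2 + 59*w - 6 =-5*b^3 + b^2*(-56*w - 77) + b*(-61*w^2 - 378*w - 267) - 10*w^3 - 49*w^2 + 174*w + 189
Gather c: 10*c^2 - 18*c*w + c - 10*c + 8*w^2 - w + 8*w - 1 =10*c^2 + c*(-18*w - 9) + 8*w^2 + 7*w - 1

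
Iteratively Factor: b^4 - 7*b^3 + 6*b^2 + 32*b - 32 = (b + 2)*(b^3 - 9*b^2 + 24*b - 16) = (b - 4)*(b + 2)*(b^2 - 5*b + 4) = (b - 4)*(b - 1)*(b + 2)*(b - 4)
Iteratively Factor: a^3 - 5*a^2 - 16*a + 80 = (a - 5)*(a^2 - 16) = (a - 5)*(a + 4)*(a - 4)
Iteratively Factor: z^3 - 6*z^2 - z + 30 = (z + 2)*(z^2 - 8*z + 15) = (z - 5)*(z + 2)*(z - 3)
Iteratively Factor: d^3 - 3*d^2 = (d)*(d^2 - 3*d) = d^2*(d - 3)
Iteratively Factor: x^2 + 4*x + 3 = (x + 1)*(x + 3)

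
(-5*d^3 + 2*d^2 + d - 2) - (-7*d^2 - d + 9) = -5*d^3 + 9*d^2 + 2*d - 11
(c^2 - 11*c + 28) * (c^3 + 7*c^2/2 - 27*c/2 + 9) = c^5 - 15*c^4/2 - 24*c^3 + 511*c^2/2 - 477*c + 252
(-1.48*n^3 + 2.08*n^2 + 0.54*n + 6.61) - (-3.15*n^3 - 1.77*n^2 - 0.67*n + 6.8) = 1.67*n^3 + 3.85*n^2 + 1.21*n - 0.19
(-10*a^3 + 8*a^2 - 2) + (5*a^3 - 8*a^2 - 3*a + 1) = -5*a^3 - 3*a - 1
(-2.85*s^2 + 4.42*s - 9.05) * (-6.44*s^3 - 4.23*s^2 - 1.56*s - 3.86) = 18.354*s^5 - 16.4093*s^4 + 44.0314*s^3 + 42.3873*s^2 - 2.9432*s + 34.933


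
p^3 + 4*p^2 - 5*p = p*(p - 1)*(p + 5)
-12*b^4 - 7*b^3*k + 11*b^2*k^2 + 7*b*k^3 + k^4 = (-b + k)*(b + k)*(3*b + k)*(4*b + k)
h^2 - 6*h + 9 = (h - 3)^2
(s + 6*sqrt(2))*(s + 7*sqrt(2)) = s^2 + 13*sqrt(2)*s + 84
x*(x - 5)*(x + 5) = x^3 - 25*x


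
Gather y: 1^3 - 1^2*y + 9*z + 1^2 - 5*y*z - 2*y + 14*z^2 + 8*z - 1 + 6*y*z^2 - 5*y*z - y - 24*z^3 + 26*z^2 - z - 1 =y*(6*z^2 - 10*z - 4) - 24*z^3 + 40*z^2 + 16*z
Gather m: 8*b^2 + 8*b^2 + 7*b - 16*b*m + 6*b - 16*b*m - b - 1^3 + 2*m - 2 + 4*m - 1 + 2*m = 16*b^2 + 12*b + m*(8 - 32*b) - 4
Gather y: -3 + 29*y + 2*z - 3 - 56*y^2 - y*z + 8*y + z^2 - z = -56*y^2 + y*(37 - z) + z^2 + z - 6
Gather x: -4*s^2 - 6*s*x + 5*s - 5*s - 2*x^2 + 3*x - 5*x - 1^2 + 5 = -4*s^2 - 2*x^2 + x*(-6*s - 2) + 4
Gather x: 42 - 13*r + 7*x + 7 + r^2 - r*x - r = r^2 - 14*r + x*(7 - r) + 49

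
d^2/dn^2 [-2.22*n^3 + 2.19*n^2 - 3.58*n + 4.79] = 4.38 - 13.32*n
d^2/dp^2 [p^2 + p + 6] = 2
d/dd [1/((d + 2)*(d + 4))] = 2*(-d - 3)/(d^4 + 12*d^3 + 52*d^2 + 96*d + 64)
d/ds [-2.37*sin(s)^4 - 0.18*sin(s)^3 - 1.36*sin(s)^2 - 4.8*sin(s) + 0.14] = (-9.83*sin(s) + 2.37*sin(3*s) + 0.27*cos(2*s) - 5.07)*cos(s)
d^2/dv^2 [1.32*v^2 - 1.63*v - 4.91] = 2.64000000000000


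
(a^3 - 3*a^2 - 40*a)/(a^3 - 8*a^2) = (a + 5)/a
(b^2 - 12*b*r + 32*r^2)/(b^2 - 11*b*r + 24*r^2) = (-b + 4*r)/(-b + 3*r)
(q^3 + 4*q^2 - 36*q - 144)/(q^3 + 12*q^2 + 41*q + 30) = (q^2 - 2*q - 24)/(q^2 + 6*q + 5)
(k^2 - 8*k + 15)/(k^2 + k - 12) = (k - 5)/(k + 4)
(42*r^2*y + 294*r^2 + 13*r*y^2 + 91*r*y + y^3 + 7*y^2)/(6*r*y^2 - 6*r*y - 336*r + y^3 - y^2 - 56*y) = (7*r + y)/(y - 8)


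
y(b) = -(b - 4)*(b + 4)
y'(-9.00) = 18.00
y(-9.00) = -65.00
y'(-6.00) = 12.00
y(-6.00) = -20.00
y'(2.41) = -4.82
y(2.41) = 10.19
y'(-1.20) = 2.40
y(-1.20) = 14.56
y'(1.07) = -2.14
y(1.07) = 14.86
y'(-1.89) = 3.78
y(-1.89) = 12.43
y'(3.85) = -7.70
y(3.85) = 1.18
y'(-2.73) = 5.46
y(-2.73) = 8.55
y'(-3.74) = 7.48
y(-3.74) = 2.01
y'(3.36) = -6.72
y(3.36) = 4.71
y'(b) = -2*b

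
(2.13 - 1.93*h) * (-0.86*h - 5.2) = 1.6598*h^2 + 8.2042*h - 11.076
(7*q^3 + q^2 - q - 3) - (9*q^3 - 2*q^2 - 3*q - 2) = -2*q^3 + 3*q^2 + 2*q - 1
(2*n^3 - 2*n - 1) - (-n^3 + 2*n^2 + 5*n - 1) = 3*n^3 - 2*n^2 - 7*n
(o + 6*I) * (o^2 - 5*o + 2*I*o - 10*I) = o^3 - 5*o^2 + 8*I*o^2 - 12*o - 40*I*o + 60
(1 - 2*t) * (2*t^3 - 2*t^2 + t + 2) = -4*t^4 + 6*t^3 - 4*t^2 - 3*t + 2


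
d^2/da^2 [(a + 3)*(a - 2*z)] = 2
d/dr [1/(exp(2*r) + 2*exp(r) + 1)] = -2*(exp(r) + 1)*exp(r)/(exp(2*r) + 2*exp(r) + 1)^2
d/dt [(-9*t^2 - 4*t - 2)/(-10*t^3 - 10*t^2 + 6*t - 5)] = 2*(-45*t^4 - 40*t^3 - 77*t^2 + 25*t + 16)/(100*t^6 + 200*t^5 - 20*t^4 - 20*t^3 + 136*t^2 - 60*t + 25)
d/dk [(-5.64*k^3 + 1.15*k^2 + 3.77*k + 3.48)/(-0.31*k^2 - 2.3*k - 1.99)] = (1.7484*k^4 + 25.944*k^3 + 32.1945*k^2 - 2.4194*k + 0.5017)/(0.0961*k^4 + 1.426*k^3 + 6.5238*k^2 + 9.154*k + 3.9601)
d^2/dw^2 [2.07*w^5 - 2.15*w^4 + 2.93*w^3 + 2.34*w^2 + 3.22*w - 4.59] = 41.4*w^3 - 25.8*w^2 + 17.58*w + 4.68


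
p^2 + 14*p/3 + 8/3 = (p + 2/3)*(p + 4)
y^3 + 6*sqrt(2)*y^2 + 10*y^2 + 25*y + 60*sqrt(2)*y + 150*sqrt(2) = (y + 5)^2*(y + 6*sqrt(2))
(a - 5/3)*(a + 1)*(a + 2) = a^3 + 4*a^2/3 - 3*a - 10/3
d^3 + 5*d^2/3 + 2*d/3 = d*(d + 2/3)*(d + 1)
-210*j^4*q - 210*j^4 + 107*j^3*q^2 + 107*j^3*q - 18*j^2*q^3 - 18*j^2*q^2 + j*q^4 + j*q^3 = (-7*j + q)*(-6*j + q)*(-5*j + q)*(j*q + j)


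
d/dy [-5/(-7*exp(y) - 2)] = -35*exp(y)/(7*exp(y) + 2)^2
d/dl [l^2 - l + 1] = 2*l - 1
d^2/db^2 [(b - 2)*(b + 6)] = 2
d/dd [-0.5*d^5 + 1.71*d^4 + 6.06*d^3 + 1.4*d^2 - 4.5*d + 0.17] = -2.5*d^4 + 6.84*d^3 + 18.18*d^2 + 2.8*d - 4.5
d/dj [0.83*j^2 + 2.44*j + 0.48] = 1.66*j + 2.44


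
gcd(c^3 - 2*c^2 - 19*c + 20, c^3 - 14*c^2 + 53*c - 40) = c^2 - 6*c + 5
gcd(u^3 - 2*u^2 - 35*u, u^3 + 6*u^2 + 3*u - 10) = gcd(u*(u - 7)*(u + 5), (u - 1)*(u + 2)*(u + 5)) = u + 5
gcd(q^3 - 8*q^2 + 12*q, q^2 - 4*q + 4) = q - 2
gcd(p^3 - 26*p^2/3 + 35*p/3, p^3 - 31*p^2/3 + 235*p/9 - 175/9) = p^2 - 26*p/3 + 35/3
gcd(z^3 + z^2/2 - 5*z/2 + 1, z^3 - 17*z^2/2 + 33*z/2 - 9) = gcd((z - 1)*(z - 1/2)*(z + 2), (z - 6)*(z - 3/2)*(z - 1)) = z - 1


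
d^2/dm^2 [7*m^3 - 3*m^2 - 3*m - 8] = 42*m - 6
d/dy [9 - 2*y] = -2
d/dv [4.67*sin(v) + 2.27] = 4.67*cos(v)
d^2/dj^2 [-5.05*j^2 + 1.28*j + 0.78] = -10.1000000000000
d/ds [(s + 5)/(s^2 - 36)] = (s^2 - 2*s*(s + 5) - 36)/(s^2 - 36)^2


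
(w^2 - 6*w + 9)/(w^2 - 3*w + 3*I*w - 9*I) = (w - 3)/(w + 3*I)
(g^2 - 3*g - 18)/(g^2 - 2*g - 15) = (g - 6)/(g - 5)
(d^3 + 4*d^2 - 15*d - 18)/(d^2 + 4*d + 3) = (d^2 + 3*d - 18)/(d + 3)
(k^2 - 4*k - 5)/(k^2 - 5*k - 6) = (k - 5)/(k - 6)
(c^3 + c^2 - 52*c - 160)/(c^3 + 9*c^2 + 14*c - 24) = (c^2 - 3*c - 40)/(c^2 + 5*c - 6)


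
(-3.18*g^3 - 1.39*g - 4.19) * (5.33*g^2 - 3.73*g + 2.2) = -16.9494*g^5 + 11.8614*g^4 - 14.4047*g^3 - 17.148*g^2 + 12.5707*g - 9.218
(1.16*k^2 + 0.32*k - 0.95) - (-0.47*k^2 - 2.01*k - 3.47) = 1.63*k^2 + 2.33*k + 2.52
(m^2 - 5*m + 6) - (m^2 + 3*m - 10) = 16 - 8*m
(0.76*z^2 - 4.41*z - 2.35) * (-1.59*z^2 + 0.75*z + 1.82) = -1.2084*z^4 + 7.5819*z^3 + 1.8122*z^2 - 9.7887*z - 4.277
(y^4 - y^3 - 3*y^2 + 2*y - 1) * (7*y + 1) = 7*y^5 - 6*y^4 - 22*y^3 + 11*y^2 - 5*y - 1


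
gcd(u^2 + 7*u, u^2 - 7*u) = u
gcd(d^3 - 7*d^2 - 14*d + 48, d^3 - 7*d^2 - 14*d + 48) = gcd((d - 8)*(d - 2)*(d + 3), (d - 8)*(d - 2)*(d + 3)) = d^3 - 7*d^2 - 14*d + 48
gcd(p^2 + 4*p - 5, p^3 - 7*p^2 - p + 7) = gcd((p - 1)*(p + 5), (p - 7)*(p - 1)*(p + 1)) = p - 1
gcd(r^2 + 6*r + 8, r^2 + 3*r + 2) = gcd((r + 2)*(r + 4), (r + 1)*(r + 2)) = r + 2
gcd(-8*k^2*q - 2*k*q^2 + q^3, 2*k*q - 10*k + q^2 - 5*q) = 2*k + q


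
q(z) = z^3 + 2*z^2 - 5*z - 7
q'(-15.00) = 610.00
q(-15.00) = -2857.00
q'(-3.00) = 10.00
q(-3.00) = -1.00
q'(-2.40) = 2.68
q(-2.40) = 2.70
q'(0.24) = -3.87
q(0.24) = -8.07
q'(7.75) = 206.19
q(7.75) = 539.86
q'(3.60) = 48.28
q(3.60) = 47.58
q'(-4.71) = 42.71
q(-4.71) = -43.57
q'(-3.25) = 13.69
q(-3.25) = -3.95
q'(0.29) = -3.59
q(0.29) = -8.26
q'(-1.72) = -3.00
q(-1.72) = 2.43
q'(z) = 3*z^2 + 4*z - 5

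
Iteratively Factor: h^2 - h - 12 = (h - 4)*(h + 3)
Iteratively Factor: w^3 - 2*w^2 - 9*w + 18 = (w - 3)*(w^2 + w - 6) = (w - 3)*(w + 3)*(w - 2)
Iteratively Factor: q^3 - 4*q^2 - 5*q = (q - 5)*(q^2 + q) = q*(q - 5)*(q + 1)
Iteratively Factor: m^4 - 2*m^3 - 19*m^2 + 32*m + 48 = (m - 4)*(m^3 + 2*m^2 - 11*m - 12) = (m - 4)*(m + 1)*(m^2 + m - 12) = (m - 4)*(m + 1)*(m + 4)*(m - 3)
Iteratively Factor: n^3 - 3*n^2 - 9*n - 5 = (n + 1)*(n^2 - 4*n - 5) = (n - 5)*(n + 1)*(n + 1)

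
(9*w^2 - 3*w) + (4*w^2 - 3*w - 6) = 13*w^2 - 6*w - 6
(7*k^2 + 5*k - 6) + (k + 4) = 7*k^2 + 6*k - 2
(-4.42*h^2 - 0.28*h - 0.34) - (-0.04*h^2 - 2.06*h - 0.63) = -4.38*h^2 + 1.78*h + 0.29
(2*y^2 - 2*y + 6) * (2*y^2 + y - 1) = 4*y^4 - 2*y^3 + 8*y^2 + 8*y - 6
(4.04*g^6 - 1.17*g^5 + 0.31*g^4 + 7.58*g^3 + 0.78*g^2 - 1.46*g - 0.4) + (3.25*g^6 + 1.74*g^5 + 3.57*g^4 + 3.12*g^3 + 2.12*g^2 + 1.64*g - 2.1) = 7.29*g^6 + 0.57*g^5 + 3.88*g^4 + 10.7*g^3 + 2.9*g^2 + 0.18*g - 2.5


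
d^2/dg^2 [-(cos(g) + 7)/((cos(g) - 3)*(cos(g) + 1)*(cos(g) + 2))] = (148*(1 - cos(g)^2)^2 - 84*sin(g)^6 + 4*cos(g)^7 - 21*cos(g)^6 + 22*cos(g)^5 + 364*cos(g)^3 + 567*cos(g)^2 - 510*cos(g) - 666)/((cos(g) - 3)^3*(cos(g) + 1)^3*(cos(g) + 2)^3)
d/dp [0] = 0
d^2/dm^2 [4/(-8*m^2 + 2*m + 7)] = 32*(-16*m^2 + 4*m + (8*m - 1)^2 + 14)/(-8*m^2 + 2*m + 7)^3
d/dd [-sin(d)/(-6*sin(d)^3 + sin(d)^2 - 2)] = (-12*sin(d)^3 + sin(d)^2 + 2)*cos(d)/(6*sin(d)^3 - sin(d)^2 + 2)^2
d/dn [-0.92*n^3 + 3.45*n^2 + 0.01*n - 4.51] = -2.76*n^2 + 6.9*n + 0.01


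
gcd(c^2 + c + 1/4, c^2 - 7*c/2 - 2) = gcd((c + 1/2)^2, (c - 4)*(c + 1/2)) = c + 1/2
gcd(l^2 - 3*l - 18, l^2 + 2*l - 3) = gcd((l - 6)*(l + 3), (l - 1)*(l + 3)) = l + 3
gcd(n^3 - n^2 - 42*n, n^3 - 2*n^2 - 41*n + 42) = n^2 - n - 42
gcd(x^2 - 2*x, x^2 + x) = x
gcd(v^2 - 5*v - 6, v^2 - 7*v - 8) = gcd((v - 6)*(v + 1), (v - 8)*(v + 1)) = v + 1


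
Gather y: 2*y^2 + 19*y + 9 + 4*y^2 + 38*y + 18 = 6*y^2 + 57*y + 27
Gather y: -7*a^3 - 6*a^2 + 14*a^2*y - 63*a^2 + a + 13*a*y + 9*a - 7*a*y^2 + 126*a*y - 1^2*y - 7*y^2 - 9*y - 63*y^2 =-7*a^3 - 69*a^2 + 10*a + y^2*(-7*a - 70) + y*(14*a^2 + 139*a - 10)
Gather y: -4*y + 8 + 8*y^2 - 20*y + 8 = 8*y^2 - 24*y + 16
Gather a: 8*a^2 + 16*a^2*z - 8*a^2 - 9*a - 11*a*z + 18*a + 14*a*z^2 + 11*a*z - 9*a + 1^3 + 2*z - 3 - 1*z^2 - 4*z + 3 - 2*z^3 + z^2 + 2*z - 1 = 16*a^2*z + 14*a*z^2 - 2*z^3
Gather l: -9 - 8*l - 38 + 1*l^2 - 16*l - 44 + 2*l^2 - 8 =3*l^2 - 24*l - 99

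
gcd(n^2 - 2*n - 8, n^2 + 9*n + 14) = n + 2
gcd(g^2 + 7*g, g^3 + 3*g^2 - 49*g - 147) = g + 7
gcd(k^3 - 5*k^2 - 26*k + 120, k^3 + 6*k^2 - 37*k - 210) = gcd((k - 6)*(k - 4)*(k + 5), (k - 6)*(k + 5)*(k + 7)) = k^2 - k - 30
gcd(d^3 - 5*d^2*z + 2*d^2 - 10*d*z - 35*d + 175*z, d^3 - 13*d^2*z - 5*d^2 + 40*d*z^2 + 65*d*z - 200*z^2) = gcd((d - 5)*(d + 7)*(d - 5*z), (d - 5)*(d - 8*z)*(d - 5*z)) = -d^2 + 5*d*z + 5*d - 25*z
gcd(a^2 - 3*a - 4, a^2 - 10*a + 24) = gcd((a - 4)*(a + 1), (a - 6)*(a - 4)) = a - 4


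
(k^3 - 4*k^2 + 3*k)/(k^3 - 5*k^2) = (k^2 - 4*k + 3)/(k*(k - 5))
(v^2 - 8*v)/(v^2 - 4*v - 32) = v/(v + 4)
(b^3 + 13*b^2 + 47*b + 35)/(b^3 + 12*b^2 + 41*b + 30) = (b + 7)/(b + 6)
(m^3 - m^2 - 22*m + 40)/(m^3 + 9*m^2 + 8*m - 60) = (m - 4)/(m + 6)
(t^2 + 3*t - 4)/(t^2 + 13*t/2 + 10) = 2*(t - 1)/(2*t + 5)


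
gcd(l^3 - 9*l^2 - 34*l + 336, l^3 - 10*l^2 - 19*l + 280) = l^2 - 15*l + 56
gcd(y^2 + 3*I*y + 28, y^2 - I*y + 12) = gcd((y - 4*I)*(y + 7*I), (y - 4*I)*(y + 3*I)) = y - 4*I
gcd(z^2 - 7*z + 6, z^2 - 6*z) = z - 6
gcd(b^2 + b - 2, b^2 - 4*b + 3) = b - 1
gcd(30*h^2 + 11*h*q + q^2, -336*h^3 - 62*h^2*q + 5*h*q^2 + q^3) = 6*h + q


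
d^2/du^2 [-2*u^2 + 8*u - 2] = -4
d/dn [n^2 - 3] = 2*n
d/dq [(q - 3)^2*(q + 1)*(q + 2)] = 4*q^3 - 9*q^2 - 14*q + 15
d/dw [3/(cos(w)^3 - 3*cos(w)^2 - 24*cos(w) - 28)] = 9*(cos(w) - 4)*sin(w)/((cos(w) - 7)^2*(cos(w) + 2)^3)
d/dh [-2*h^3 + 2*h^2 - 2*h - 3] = -6*h^2 + 4*h - 2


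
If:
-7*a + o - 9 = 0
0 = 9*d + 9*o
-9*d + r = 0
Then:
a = -r/63 - 9/7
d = r/9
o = -r/9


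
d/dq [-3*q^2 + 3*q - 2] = 3 - 6*q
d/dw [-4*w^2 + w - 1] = 1 - 8*w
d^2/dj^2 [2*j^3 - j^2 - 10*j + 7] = 12*j - 2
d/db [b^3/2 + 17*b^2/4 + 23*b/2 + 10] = 3*b^2/2 + 17*b/2 + 23/2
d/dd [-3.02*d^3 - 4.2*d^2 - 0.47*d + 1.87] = -9.06*d^2 - 8.4*d - 0.47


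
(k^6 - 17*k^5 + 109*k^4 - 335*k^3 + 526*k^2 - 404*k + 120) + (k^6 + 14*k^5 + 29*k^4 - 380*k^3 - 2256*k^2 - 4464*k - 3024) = 2*k^6 - 3*k^5 + 138*k^4 - 715*k^3 - 1730*k^2 - 4868*k - 2904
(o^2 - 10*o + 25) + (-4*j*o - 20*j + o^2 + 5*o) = -4*j*o - 20*j + 2*o^2 - 5*o + 25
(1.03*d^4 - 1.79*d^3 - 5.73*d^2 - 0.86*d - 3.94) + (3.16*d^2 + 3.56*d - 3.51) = 1.03*d^4 - 1.79*d^3 - 2.57*d^2 + 2.7*d - 7.45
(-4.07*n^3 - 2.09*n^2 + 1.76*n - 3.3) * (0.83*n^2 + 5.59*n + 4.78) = -3.3781*n^5 - 24.486*n^4 - 29.6769*n^3 - 2.8908*n^2 - 10.0342*n - 15.774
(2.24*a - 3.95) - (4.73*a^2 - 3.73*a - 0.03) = -4.73*a^2 + 5.97*a - 3.92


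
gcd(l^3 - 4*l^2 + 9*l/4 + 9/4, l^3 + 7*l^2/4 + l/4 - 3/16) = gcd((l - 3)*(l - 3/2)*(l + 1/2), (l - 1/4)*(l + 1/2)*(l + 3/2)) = l + 1/2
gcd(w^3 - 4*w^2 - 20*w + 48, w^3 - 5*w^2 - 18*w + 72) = w^2 - 2*w - 24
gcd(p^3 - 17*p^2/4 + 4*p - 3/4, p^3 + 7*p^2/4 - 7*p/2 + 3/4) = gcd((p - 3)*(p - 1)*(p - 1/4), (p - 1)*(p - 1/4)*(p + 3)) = p^2 - 5*p/4 + 1/4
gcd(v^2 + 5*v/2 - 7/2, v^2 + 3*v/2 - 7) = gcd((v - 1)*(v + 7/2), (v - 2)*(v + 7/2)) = v + 7/2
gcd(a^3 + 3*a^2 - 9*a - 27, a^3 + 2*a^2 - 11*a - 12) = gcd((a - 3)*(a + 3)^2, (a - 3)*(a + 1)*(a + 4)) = a - 3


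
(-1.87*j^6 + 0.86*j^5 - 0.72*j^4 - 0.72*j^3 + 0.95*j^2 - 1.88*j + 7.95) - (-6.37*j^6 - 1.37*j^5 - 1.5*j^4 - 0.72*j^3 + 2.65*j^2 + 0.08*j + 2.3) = 4.5*j^6 + 2.23*j^5 + 0.78*j^4 - 1.7*j^2 - 1.96*j + 5.65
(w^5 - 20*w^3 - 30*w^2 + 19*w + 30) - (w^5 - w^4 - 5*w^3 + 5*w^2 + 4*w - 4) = w^4 - 15*w^3 - 35*w^2 + 15*w + 34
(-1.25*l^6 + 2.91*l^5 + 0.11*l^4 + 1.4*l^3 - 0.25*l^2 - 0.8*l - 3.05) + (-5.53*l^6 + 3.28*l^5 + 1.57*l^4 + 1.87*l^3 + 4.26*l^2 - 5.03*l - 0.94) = -6.78*l^6 + 6.19*l^5 + 1.68*l^4 + 3.27*l^3 + 4.01*l^2 - 5.83*l - 3.99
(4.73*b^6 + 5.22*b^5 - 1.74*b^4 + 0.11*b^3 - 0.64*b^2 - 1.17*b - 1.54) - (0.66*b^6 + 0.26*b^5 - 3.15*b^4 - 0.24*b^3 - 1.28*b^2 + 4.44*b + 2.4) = 4.07*b^6 + 4.96*b^5 + 1.41*b^4 + 0.35*b^3 + 0.64*b^2 - 5.61*b - 3.94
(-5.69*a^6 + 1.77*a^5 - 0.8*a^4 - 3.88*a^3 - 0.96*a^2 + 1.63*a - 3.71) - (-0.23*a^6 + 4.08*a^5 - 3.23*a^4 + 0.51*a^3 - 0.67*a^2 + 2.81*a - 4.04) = -5.46*a^6 - 2.31*a^5 + 2.43*a^4 - 4.39*a^3 - 0.29*a^2 - 1.18*a + 0.33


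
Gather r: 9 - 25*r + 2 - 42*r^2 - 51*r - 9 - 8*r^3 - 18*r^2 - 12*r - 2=-8*r^3 - 60*r^2 - 88*r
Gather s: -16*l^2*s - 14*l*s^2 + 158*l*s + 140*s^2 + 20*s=s^2*(140 - 14*l) + s*(-16*l^2 + 158*l + 20)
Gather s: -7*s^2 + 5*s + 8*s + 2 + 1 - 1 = -7*s^2 + 13*s + 2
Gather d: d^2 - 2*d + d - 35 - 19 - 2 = d^2 - d - 56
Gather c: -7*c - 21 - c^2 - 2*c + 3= -c^2 - 9*c - 18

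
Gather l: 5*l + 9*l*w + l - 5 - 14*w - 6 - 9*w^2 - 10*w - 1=l*(9*w + 6) - 9*w^2 - 24*w - 12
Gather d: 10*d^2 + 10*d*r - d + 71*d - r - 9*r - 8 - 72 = 10*d^2 + d*(10*r + 70) - 10*r - 80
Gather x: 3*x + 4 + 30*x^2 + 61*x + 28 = 30*x^2 + 64*x + 32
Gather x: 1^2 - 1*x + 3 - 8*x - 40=-9*x - 36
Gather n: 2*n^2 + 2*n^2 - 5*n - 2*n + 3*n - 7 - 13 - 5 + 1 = 4*n^2 - 4*n - 24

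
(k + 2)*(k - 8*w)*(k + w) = k^3 - 7*k^2*w + 2*k^2 - 8*k*w^2 - 14*k*w - 16*w^2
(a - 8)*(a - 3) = a^2 - 11*a + 24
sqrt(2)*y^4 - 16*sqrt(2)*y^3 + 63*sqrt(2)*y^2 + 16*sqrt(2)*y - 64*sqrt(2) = (y - 8)^2*(y - 1)*(sqrt(2)*y + sqrt(2))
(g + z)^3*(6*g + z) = 6*g^4 + 19*g^3*z + 21*g^2*z^2 + 9*g*z^3 + z^4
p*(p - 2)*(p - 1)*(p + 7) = p^4 + 4*p^3 - 19*p^2 + 14*p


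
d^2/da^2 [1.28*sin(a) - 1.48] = -1.28*sin(a)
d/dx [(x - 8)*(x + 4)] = 2*x - 4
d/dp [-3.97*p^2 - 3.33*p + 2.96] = -7.94*p - 3.33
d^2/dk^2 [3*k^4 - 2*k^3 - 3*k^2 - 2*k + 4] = 36*k^2 - 12*k - 6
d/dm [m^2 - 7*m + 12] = 2*m - 7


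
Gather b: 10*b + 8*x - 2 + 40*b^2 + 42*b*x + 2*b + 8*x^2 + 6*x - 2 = 40*b^2 + b*(42*x + 12) + 8*x^2 + 14*x - 4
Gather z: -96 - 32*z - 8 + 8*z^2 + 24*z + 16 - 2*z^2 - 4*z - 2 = 6*z^2 - 12*z - 90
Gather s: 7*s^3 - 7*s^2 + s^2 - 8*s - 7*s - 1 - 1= 7*s^3 - 6*s^2 - 15*s - 2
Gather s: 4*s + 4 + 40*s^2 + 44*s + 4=40*s^2 + 48*s + 8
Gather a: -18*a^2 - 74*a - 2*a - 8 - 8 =-18*a^2 - 76*a - 16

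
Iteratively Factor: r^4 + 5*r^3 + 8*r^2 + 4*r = (r)*(r^3 + 5*r^2 + 8*r + 4) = r*(r + 1)*(r^2 + 4*r + 4) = r*(r + 1)*(r + 2)*(r + 2)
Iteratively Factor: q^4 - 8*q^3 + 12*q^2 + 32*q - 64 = (q + 2)*(q^3 - 10*q^2 + 32*q - 32) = (q - 4)*(q + 2)*(q^2 - 6*q + 8) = (q - 4)^2*(q + 2)*(q - 2)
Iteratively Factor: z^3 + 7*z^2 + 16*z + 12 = (z + 2)*(z^2 + 5*z + 6) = (z + 2)*(z + 3)*(z + 2)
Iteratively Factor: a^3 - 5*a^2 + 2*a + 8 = (a + 1)*(a^2 - 6*a + 8) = (a - 4)*(a + 1)*(a - 2)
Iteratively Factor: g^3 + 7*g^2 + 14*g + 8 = (g + 4)*(g^2 + 3*g + 2) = (g + 2)*(g + 4)*(g + 1)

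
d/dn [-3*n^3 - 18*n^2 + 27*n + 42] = -9*n^2 - 36*n + 27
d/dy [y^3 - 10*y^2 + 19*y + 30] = 3*y^2 - 20*y + 19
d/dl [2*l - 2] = 2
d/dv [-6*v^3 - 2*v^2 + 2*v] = -18*v^2 - 4*v + 2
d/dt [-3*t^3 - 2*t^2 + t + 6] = -9*t^2 - 4*t + 1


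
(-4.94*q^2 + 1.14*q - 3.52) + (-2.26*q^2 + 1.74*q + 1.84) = -7.2*q^2 + 2.88*q - 1.68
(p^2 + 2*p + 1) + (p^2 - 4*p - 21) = 2*p^2 - 2*p - 20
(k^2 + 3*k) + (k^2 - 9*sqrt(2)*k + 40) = 2*k^2 - 9*sqrt(2)*k + 3*k + 40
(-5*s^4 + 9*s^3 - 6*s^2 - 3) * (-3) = 15*s^4 - 27*s^3 + 18*s^2 + 9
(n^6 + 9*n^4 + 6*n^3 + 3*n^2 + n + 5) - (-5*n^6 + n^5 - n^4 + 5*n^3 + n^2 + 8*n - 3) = 6*n^6 - n^5 + 10*n^4 + n^3 + 2*n^2 - 7*n + 8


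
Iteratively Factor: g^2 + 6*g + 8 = (g + 4)*(g + 2)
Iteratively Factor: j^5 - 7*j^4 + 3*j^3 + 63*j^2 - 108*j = (j - 4)*(j^4 - 3*j^3 - 9*j^2 + 27*j) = (j - 4)*(j + 3)*(j^3 - 6*j^2 + 9*j) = (j - 4)*(j - 3)*(j + 3)*(j^2 - 3*j) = (j - 4)*(j - 3)^2*(j + 3)*(j)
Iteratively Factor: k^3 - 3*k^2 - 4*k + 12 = (k + 2)*(k^2 - 5*k + 6) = (k - 2)*(k + 2)*(k - 3)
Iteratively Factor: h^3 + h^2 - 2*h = (h - 1)*(h^2 + 2*h) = (h - 1)*(h + 2)*(h)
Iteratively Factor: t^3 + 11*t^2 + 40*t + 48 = (t + 4)*(t^2 + 7*t + 12) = (t + 3)*(t + 4)*(t + 4)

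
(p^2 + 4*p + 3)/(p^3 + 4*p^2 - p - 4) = (p + 3)/(p^2 + 3*p - 4)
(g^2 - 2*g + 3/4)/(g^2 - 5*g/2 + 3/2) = (g - 1/2)/(g - 1)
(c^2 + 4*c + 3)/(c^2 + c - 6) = (c + 1)/(c - 2)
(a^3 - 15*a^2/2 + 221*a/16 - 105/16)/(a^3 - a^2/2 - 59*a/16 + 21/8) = (a - 5)/(a + 2)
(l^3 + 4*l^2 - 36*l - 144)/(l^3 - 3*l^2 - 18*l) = (l^2 + 10*l + 24)/(l*(l + 3))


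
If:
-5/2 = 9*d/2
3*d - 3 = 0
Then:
No Solution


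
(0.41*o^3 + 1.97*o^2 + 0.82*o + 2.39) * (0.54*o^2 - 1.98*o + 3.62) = 0.2214*o^5 + 0.252*o^4 - 1.9736*o^3 + 6.7984*o^2 - 1.7638*o + 8.6518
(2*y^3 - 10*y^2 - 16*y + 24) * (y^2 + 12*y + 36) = 2*y^5 + 14*y^4 - 64*y^3 - 528*y^2 - 288*y + 864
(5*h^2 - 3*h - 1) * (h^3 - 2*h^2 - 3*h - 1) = 5*h^5 - 13*h^4 - 10*h^3 + 6*h^2 + 6*h + 1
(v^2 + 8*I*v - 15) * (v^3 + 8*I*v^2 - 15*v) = v^5 + 16*I*v^4 - 94*v^3 - 240*I*v^2 + 225*v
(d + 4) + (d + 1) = 2*d + 5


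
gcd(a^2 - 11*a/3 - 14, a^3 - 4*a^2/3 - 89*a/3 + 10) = a - 6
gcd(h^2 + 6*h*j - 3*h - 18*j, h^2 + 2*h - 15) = h - 3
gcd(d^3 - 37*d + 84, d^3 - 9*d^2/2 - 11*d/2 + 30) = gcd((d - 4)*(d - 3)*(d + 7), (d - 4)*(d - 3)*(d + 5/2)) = d^2 - 7*d + 12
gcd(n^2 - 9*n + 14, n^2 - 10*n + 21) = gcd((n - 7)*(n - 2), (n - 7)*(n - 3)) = n - 7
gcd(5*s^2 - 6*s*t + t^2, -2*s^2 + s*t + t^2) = s - t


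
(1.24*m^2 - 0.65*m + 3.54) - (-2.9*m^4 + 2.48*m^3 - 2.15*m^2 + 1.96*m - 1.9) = 2.9*m^4 - 2.48*m^3 + 3.39*m^2 - 2.61*m + 5.44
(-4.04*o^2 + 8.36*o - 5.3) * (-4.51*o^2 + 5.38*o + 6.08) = 18.2204*o^4 - 59.4388*o^3 + 44.3166*o^2 + 22.3148*o - 32.224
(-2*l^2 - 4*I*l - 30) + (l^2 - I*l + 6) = -l^2 - 5*I*l - 24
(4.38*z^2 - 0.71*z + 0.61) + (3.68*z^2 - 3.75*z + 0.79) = 8.06*z^2 - 4.46*z + 1.4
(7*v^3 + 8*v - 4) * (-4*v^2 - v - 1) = -28*v^5 - 7*v^4 - 39*v^3 + 8*v^2 - 4*v + 4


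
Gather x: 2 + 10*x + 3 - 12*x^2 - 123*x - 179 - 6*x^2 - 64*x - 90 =-18*x^2 - 177*x - 264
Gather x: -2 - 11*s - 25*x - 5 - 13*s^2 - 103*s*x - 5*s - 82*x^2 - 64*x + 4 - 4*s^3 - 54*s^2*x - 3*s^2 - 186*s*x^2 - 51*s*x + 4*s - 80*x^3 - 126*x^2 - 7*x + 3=-4*s^3 - 16*s^2 - 12*s - 80*x^3 + x^2*(-186*s - 208) + x*(-54*s^2 - 154*s - 96)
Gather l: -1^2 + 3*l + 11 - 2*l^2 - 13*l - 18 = -2*l^2 - 10*l - 8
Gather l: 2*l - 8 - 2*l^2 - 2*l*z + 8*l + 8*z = -2*l^2 + l*(10 - 2*z) + 8*z - 8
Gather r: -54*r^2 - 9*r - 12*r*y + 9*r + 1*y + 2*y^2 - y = -54*r^2 - 12*r*y + 2*y^2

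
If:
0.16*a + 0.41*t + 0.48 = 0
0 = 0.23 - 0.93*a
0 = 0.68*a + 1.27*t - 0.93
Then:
No Solution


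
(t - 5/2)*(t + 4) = t^2 + 3*t/2 - 10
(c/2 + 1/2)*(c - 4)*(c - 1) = c^3/2 - 2*c^2 - c/2 + 2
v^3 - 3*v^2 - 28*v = v*(v - 7)*(v + 4)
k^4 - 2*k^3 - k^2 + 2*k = k*(k - 2)*(k - 1)*(k + 1)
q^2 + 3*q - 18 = (q - 3)*(q + 6)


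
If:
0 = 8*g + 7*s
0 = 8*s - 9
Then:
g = -63/64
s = 9/8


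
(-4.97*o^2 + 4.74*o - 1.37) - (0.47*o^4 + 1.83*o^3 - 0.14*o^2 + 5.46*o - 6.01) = -0.47*o^4 - 1.83*o^3 - 4.83*o^2 - 0.72*o + 4.64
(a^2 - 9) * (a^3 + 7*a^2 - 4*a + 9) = a^5 + 7*a^4 - 13*a^3 - 54*a^2 + 36*a - 81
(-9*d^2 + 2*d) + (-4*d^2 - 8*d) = -13*d^2 - 6*d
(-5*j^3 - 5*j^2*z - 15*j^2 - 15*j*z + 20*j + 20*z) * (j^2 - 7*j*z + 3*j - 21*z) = -5*j^5 + 30*j^4*z - 30*j^4 + 35*j^3*z^2 + 180*j^3*z - 25*j^3 + 210*j^2*z^2 + 150*j^2*z + 60*j^2 + 175*j*z^2 - 360*j*z - 420*z^2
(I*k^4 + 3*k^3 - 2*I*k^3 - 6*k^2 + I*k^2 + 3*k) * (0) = 0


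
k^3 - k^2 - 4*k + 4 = (k - 2)*(k - 1)*(k + 2)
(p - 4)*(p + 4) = p^2 - 16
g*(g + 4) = g^2 + 4*g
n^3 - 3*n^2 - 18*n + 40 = (n - 5)*(n - 2)*(n + 4)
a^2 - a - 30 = (a - 6)*(a + 5)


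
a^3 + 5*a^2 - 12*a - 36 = (a - 3)*(a + 2)*(a + 6)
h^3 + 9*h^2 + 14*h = h*(h + 2)*(h + 7)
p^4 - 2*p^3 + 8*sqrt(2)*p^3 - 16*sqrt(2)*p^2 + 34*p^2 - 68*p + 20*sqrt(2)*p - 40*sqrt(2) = (p - 2)*(p + sqrt(2))*(p + 2*sqrt(2))*(p + 5*sqrt(2))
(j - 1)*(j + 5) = j^2 + 4*j - 5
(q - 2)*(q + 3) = q^2 + q - 6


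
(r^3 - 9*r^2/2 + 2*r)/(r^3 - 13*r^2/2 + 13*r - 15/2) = r*(2*r^2 - 9*r + 4)/(2*r^3 - 13*r^2 + 26*r - 15)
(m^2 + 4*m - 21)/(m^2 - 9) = (m + 7)/(m + 3)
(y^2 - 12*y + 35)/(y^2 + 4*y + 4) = (y^2 - 12*y + 35)/(y^2 + 4*y + 4)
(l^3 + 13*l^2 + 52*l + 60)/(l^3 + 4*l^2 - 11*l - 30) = (l + 6)/(l - 3)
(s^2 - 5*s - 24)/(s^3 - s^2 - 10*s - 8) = (-s^2 + 5*s + 24)/(-s^3 + s^2 + 10*s + 8)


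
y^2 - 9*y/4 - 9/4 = (y - 3)*(y + 3/4)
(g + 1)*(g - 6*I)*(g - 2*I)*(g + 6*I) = g^4 + g^3 - 2*I*g^3 + 36*g^2 - 2*I*g^2 + 36*g - 72*I*g - 72*I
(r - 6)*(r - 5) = r^2 - 11*r + 30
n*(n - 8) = n^2 - 8*n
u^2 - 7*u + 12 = (u - 4)*(u - 3)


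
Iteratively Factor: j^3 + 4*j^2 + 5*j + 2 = (j + 1)*(j^2 + 3*j + 2) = (j + 1)^2*(j + 2)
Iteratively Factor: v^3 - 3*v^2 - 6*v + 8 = (v - 1)*(v^2 - 2*v - 8) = (v - 1)*(v + 2)*(v - 4)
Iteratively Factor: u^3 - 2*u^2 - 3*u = (u)*(u^2 - 2*u - 3) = u*(u - 3)*(u + 1)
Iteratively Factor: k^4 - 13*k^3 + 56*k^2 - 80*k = (k)*(k^3 - 13*k^2 + 56*k - 80) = k*(k - 4)*(k^2 - 9*k + 20) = k*(k - 5)*(k - 4)*(k - 4)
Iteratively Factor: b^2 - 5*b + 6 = (b - 2)*(b - 3)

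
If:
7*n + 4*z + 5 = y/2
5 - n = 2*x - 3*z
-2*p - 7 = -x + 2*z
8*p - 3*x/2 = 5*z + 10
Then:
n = -37*z/5 - 127/5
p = 8*z/5 + 41/10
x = 26*z/5 + 76/5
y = -478*z/5 - 1728/5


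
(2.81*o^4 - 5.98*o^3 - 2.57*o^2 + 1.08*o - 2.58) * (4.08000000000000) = 11.4648*o^4 - 24.3984*o^3 - 10.4856*o^2 + 4.4064*o - 10.5264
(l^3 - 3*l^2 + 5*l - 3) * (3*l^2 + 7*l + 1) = 3*l^5 - 2*l^4 - 5*l^3 + 23*l^2 - 16*l - 3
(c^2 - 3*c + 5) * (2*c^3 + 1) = 2*c^5 - 6*c^4 + 10*c^3 + c^2 - 3*c + 5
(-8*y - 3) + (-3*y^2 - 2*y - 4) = -3*y^2 - 10*y - 7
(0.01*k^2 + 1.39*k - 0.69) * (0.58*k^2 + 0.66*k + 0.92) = 0.0058*k^4 + 0.8128*k^3 + 0.5264*k^2 + 0.8234*k - 0.6348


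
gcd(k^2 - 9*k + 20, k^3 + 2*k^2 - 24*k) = k - 4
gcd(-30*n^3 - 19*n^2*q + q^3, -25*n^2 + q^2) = -5*n + q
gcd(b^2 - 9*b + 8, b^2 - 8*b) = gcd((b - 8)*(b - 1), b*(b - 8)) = b - 8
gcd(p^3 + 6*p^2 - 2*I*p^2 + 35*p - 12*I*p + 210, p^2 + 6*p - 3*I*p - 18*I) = p + 6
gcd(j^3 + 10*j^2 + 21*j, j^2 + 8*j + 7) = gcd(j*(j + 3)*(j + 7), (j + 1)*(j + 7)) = j + 7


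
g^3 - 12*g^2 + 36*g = g*(g - 6)^2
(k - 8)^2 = k^2 - 16*k + 64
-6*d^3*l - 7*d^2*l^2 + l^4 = l*(-3*d + l)*(d + l)*(2*d + l)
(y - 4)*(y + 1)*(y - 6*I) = y^3 - 3*y^2 - 6*I*y^2 - 4*y + 18*I*y + 24*I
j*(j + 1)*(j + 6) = j^3 + 7*j^2 + 6*j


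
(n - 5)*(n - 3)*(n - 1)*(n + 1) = n^4 - 8*n^3 + 14*n^2 + 8*n - 15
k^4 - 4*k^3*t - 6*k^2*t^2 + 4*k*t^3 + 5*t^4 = (k - 5*t)*(k - t)*(k + t)^2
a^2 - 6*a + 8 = (a - 4)*(a - 2)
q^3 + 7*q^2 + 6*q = q*(q + 1)*(q + 6)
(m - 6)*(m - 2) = m^2 - 8*m + 12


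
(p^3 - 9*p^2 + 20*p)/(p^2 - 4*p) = p - 5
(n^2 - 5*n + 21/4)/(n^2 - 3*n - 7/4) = (2*n - 3)/(2*n + 1)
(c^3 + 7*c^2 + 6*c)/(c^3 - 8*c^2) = (c^2 + 7*c + 6)/(c*(c - 8))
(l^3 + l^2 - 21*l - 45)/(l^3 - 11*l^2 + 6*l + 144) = (l^2 - 2*l - 15)/(l^2 - 14*l + 48)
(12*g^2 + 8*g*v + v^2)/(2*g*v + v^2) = (6*g + v)/v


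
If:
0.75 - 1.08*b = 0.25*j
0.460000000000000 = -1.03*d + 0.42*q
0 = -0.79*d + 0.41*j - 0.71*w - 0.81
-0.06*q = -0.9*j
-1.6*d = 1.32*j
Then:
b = 0.68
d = -0.05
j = 0.06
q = 0.97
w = -1.04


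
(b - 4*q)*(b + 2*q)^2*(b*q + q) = b^4*q + b^3*q - 12*b^2*q^3 - 16*b*q^4 - 12*b*q^3 - 16*q^4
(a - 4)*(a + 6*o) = a^2 + 6*a*o - 4*a - 24*o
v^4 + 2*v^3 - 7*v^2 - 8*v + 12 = (v - 2)*(v - 1)*(v + 2)*(v + 3)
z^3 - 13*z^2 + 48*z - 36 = (z - 6)^2*(z - 1)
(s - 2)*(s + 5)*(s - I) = s^3 + 3*s^2 - I*s^2 - 10*s - 3*I*s + 10*I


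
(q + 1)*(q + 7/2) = q^2 + 9*q/2 + 7/2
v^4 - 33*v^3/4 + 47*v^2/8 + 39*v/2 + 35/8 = (v - 7)*(v - 5/2)*(v + 1/4)*(v + 1)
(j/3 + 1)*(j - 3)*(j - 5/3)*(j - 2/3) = j^4/3 - 7*j^3/9 - 71*j^2/27 + 7*j - 10/3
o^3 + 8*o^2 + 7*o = o*(o + 1)*(o + 7)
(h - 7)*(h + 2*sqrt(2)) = h^2 - 7*h + 2*sqrt(2)*h - 14*sqrt(2)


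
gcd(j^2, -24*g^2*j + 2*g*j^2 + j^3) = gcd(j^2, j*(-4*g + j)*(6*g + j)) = j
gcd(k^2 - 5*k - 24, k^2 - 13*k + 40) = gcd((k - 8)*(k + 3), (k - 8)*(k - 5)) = k - 8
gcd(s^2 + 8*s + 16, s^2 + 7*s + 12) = s + 4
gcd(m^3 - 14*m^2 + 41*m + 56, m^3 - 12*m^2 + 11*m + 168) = m^2 - 15*m + 56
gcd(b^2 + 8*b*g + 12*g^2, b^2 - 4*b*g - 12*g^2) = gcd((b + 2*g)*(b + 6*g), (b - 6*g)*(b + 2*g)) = b + 2*g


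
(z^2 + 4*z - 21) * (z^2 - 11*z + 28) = z^4 - 7*z^3 - 37*z^2 + 343*z - 588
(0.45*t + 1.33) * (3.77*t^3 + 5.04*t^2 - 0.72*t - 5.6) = 1.6965*t^4 + 7.2821*t^3 + 6.3792*t^2 - 3.4776*t - 7.448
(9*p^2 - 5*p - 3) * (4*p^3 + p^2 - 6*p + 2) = 36*p^5 - 11*p^4 - 71*p^3 + 45*p^2 + 8*p - 6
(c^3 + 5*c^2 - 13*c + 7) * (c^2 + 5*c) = c^5 + 10*c^4 + 12*c^3 - 58*c^2 + 35*c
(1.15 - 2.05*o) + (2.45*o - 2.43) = 0.4*o - 1.28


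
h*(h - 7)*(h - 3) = h^3 - 10*h^2 + 21*h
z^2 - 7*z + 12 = (z - 4)*(z - 3)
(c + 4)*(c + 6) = c^2 + 10*c + 24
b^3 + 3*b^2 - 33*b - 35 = (b - 5)*(b + 1)*(b + 7)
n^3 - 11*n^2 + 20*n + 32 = (n - 8)*(n - 4)*(n + 1)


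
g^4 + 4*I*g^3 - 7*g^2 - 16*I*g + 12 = (g - 2)*(g + 2)*(g + I)*(g + 3*I)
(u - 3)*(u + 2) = u^2 - u - 6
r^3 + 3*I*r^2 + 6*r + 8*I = (r - 2*I)*(r + I)*(r + 4*I)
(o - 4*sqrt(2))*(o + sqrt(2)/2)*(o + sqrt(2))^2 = o^4 - 3*sqrt(2)*o^3/2 - 16*o^2 - 15*sqrt(2)*o - 8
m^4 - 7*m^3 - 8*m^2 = m^2*(m - 8)*(m + 1)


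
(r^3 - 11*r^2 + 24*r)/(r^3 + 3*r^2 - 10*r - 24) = r*(r - 8)/(r^2 + 6*r + 8)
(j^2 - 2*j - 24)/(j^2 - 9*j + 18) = (j + 4)/(j - 3)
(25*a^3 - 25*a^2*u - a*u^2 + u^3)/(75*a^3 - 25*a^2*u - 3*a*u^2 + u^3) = (-a + u)/(-3*a + u)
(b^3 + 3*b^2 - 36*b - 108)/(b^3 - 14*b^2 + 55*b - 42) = (b^2 + 9*b + 18)/(b^2 - 8*b + 7)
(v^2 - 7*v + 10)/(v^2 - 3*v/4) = 4*(v^2 - 7*v + 10)/(v*(4*v - 3))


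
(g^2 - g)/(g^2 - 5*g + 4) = g/(g - 4)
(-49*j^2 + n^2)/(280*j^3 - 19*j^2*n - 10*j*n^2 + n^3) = (-7*j - n)/(40*j^2 + 3*j*n - n^2)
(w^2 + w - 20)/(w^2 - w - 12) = (w + 5)/(w + 3)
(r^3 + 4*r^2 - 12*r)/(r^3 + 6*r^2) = (r - 2)/r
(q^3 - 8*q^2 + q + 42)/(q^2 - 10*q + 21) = q + 2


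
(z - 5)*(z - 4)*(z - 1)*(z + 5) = z^4 - 5*z^3 - 21*z^2 + 125*z - 100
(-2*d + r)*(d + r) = -2*d^2 - d*r + r^2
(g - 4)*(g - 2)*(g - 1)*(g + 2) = g^4 - 5*g^3 + 20*g - 16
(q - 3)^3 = q^3 - 9*q^2 + 27*q - 27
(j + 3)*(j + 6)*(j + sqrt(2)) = j^3 + sqrt(2)*j^2 + 9*j^2 + 9*sqrt(2)*j + 18*j + 18*sqrt(2)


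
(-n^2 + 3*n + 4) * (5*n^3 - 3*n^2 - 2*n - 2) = -5*n^5 + 18*n^4 + 13*n^3 - 16*n^2 - 14*n - 8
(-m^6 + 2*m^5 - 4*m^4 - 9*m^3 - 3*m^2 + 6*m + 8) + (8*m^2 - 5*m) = -m^6 + 2*m^5 - 4*m^4 - 9*m^3 + 5*m^2 + m + 8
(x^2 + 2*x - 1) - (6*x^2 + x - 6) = -5*x^2 + x + 5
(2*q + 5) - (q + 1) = q + 4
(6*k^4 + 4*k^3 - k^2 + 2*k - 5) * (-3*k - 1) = -18*k^5 - 18*k^4 - k^3 - 5*k^2 + 13*k + 5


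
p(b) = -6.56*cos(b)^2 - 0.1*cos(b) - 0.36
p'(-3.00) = 1.82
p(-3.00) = -6.69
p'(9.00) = -4.89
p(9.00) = -5.71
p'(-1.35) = -2.90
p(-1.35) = -0.70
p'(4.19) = 5.59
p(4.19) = -1.94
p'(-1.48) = -1.28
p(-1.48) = -0.42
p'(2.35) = -6.49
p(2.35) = -3.53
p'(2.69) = -5.11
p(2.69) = -5.58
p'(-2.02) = 5.04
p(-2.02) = -1.55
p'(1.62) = -0.54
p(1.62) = -0.37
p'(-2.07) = 5.43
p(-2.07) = -1.82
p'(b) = 13.12*sin(b)*cos(b) + 0.1*sin(b) = (13.12*cos(b) + 0.1)*sin(b)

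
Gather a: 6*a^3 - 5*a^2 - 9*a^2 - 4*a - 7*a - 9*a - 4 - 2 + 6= 6*a^3 - 14*a^2 - 20*a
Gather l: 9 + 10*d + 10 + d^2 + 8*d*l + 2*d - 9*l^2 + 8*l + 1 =d^2 + 12*d - 9*l^2 + l*(8*d + 8) + 20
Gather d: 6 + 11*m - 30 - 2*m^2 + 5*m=-2*m^2 + 16*m - 24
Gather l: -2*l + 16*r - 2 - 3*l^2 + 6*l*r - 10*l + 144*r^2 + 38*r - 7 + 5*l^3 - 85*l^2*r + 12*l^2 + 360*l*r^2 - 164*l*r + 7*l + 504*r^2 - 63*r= 5*l^3 + l^2*(9 - 85*r) + l*(360*r^2 - 158*r - 5) + 648*r^2 - 9*r - 9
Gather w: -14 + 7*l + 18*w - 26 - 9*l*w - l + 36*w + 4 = 6*l + w*(54 - 9*l) - 36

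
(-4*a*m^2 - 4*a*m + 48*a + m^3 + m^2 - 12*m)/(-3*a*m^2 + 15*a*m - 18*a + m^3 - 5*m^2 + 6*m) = (4*a*m + 16*a - m^2 - 4*m)/(3*a*m - 6*a - m^2 + 2*m)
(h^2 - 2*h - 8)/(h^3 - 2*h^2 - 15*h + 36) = (h^2 - 2*h - 8)/(h^3 - 2*h^2 - 15*h + 36)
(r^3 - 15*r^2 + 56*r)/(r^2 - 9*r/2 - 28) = 2*r*(r - 7)/(2*r + 7)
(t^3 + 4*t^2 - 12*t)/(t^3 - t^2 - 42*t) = (t - 2)/(t - 7)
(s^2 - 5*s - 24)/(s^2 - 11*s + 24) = (s + 3)/(s - 3)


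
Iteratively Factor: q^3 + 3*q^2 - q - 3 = (q - 1)*(q^2 + 4*q + 3) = (q - 1)*(q + 1)*(q + 3)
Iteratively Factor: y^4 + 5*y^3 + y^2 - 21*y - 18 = (y + 3)*(y^3 + 2*y^2 - 5*y - 6) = (y + 1)*(y + 3)*(y^2 + y - 6) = (y - 2)*(y + 1)*(y + 3)*(y + 3)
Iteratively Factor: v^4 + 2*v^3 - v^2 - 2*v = (v)*(v^3 + 2*v^2 - v - 2) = v*(v + 1)*(v^2 + v - 2) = v*(v - 1)*(v + 1)*(v + 2)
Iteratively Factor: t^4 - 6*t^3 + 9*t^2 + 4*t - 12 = (t + 1)*(t^3 - 7*t^2 + 16*t - 12) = (t - 2)*(t + 1)*(t^2 - 5*t + 6) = (t - 2)^2*(t + 1)*(t - 3)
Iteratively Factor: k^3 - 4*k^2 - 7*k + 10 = (k - 5)*(k^2 + k - 2) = (k - 5)*(k - 1)*(k + 2)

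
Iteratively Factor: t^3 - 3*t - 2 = (t + 1)*(t^2 - t - 2) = (t - 2)*(t + 1)*(t + 1)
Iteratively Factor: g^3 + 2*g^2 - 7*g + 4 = (g - 1)*(g^2 + 3*g - 4) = (g - 1)^2*(g + 4)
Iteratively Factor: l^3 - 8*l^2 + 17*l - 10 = (l - 1)*(l^2 - 7*l + 10) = (l - 2)*(l - 1)*(l - 5)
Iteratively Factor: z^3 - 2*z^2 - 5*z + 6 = (z + 2)*(z^2 - 4*z + 3) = (z - 1)*(z + 2)*(z - 3)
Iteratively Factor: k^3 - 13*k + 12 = (k - 3)*(k^2 + 3*k - 4) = (k - 3)*(k + 4)*(k - 1)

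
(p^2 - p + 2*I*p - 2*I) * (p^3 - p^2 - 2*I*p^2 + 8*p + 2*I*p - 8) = p^5 - 2*p^4 + 13*p^3 - 24*p^2 + 16*I*p^2 + 12*p - 32*I*p + 16*I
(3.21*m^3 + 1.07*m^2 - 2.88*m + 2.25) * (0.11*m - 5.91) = 0.3531*m^4 - 18.8534*m^3 - 6.6405*m^2 + 17.2683*m - 13.2975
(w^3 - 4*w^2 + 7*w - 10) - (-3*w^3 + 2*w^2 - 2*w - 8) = 4*w^3 - 6*w^2 + 9*w - 2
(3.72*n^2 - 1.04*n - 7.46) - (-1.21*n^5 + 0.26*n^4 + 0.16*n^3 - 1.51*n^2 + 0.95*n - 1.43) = 1.21*n^5 - 0.26*n^4 - 0.16*n^3 + 5.23*n^2 - 1.99*n - 6.03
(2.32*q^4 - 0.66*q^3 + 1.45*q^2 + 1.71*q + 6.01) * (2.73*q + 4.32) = 6.3336*q^5 + 8.2206*q^4 + 1.1073*q^3 + 10.9323*q^2 + 23.7945*q + 25.9632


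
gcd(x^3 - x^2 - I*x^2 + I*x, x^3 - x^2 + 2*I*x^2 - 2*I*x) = x^2 - x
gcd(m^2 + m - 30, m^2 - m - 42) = m + 6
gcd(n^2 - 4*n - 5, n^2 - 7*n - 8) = n + 1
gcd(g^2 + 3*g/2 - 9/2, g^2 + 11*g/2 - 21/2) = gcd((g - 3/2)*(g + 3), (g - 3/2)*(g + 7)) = g - 3/2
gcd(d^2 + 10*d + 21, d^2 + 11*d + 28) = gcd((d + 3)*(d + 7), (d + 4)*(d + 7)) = d + 7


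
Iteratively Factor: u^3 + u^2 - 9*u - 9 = (u + 3)*(u^2 - 2*u - 3) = (u - 3)*(u + 3)*(u + 1)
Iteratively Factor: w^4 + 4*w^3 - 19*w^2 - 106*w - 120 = (w + 2)*(w^3 + 2*w^2 - 23*w - 60) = (w + 2)*(w + 4)*(w^2 - 2*w - 15) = (w + 2)*(w + 3)*(w + 4)*(w - 5)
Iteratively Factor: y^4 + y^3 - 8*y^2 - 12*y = (y + 2)*(y^3 - y^2 - 6*y) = y*(y + 2)*(y^2 - y - 6) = y*(y + 2)^2*(y - 3)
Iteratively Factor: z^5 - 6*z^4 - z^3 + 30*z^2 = (z - 3)*(z^4 - 3*z^3 - 10*z^2) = (z - 5)*(z - 3)*(z^3 + 2*z^2) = (z - 5)*(z - 3)*(z + 2)*(z^2) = z*(z - 5)*(z - 3)*(z + 2)*(z)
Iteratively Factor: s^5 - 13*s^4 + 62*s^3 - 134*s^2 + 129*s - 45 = (s - 3)*(s^4 - 10*s^3 + 32*s^2 - 38*s + 15) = (s - 5)*(s - 3)*(s^3 - 5*s^2 + 7*s - 3) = (s - 5)*(s - 3)^2*(s^2 - 2*s + 1) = (s - 5)*(s - 3)^2*(s - 1)*(s - 1)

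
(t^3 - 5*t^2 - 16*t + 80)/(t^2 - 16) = t - 5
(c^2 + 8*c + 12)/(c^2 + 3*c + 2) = (c + 6)/(c + 1)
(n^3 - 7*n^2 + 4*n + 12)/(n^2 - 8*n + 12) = n + 1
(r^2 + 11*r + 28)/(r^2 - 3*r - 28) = (r + 7)/(r - 7)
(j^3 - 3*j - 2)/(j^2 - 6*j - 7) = (j^2 - j - 2)/(j - 7)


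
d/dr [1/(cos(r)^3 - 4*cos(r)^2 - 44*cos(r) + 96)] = (3*cos(r)^2 - 8*cos(r) - 44)*sin(r)/(cos(r)^3 - 4*cos(r)^2 - 44*cos(r) + 96)^2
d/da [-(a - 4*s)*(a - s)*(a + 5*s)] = -3*a^2 + 21*s^2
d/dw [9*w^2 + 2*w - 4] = 18*w + 2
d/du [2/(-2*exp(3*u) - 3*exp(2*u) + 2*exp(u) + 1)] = (12*exp(2*u) + 12*exp(u) - 4)*exp(u)/(2*exp(3*u) + 3*exp(2*u) - 2*exp(u) - 1)^2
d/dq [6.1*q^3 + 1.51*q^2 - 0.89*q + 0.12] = 18.3*q^2 + 3.02*q - 0.89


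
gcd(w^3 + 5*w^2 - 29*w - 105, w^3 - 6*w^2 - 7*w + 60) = w^2 - 2*w - 15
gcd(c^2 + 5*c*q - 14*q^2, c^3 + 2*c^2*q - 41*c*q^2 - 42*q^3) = c + 7*q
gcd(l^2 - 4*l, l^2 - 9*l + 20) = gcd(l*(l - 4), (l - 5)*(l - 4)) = l - 4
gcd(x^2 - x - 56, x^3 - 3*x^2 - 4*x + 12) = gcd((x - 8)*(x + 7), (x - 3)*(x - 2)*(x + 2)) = 1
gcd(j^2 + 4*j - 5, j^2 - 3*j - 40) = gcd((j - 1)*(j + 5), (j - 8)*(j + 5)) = j + 5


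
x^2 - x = x*(x - 1)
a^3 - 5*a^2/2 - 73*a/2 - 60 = (a - 8)*(a + 5/2)*(a + 3)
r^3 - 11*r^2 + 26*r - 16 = (r - 8)*(r - 2)*(r - 1)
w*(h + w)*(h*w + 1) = h^2*w^2 + h*w^3 + h*w + w^2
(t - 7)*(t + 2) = t^2 - 5*t - 14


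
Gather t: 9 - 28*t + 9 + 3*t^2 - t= 3*t^2 - 29*t + 18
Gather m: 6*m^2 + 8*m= 6*m^2 + 8*m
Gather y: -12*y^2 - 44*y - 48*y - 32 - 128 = -12*y^2 - 92*y - 160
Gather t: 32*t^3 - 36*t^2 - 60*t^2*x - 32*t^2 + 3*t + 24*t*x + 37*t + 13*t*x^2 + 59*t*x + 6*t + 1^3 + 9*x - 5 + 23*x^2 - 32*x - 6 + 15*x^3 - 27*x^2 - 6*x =32*t^3 + t^2*(-60*x - 68) + t*(13*x^2 + 83*x + 46) + 15*x^3 - 4*x^2 - 29*x - 10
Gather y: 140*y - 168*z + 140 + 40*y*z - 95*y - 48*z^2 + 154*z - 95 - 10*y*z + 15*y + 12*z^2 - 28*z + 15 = y*(30*z + 60) - 36*z^2 - 42*z + 60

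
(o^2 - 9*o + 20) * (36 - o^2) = -o^4 + 9*o^3 + 16*o^2 - 324*o + 720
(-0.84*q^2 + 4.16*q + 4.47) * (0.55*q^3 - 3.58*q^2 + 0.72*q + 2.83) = -0.462*q^5 + 5.2952*q^4 - 13.0391*q^3 - 15.3846*q^2 + 14.9912*q + 12.6501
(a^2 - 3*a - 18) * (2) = 2*a^2 - 6*a - 36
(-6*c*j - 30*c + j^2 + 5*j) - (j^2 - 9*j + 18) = -6*c*j - 30*c + 14*j - 18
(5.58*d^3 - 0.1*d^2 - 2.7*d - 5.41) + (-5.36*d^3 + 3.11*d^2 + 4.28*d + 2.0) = 0.22*d^3 + 3.01*d^2 + 1.58*d - 3.41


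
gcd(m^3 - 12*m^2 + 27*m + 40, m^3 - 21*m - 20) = m^2 - 4*m - 5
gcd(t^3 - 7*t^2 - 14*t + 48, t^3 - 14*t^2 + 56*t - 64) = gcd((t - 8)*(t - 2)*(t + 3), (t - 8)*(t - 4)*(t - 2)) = t^2 - 10*t + 16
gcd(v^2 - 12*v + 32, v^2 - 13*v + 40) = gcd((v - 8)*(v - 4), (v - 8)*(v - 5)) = v - 8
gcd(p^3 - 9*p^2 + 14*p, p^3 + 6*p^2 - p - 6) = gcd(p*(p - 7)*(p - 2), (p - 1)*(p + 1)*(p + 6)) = 1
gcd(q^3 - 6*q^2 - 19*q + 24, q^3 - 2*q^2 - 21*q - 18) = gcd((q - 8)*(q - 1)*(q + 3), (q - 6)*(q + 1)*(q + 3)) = q + 3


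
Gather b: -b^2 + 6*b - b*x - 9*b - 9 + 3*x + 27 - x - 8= -b^2 + b*(-x - 3) + 2*x + 10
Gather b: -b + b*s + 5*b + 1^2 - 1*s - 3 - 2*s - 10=b*(s + 4) - 3*s - 12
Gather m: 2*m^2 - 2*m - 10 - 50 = 2*m^2 - 2*m - 60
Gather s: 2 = 2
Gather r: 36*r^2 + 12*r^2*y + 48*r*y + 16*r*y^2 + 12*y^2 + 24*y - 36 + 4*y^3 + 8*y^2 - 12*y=r^2*(12*y + 36) + r*(16*y^2 + 48*y) + 4*y^3 + 20*y^2 + 12*y - 36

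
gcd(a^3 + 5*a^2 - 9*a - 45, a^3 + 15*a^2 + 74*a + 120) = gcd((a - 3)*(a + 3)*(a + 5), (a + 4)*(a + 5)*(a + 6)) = a + 5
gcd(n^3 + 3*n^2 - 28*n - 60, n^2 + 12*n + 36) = n + 6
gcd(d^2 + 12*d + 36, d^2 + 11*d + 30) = d + 6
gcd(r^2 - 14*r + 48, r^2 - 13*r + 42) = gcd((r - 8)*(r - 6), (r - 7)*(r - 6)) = r - 6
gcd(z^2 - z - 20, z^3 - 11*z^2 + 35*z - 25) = z - 5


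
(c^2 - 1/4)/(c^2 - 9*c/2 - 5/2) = (c - 1/2)/(c - 5)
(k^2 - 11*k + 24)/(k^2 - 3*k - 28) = (-k^2 + 11*k - 24)/(-k^2 + 3*k + 28)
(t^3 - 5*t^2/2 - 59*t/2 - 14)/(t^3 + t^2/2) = 1 - 3/t - 28/t^2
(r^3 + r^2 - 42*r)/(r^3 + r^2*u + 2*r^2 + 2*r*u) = (r^2 + r - 42)/(r^2 + r*u + 2*r + 2*u)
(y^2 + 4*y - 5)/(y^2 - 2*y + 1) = (y + 5)/(y - 1)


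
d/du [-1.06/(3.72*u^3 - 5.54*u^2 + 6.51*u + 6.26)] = (11.8296*u^2 - 11.7448*u + 6.9006)/(3.72*u^3 - 5.54*u^2 + 6.51*u + 6.26)^2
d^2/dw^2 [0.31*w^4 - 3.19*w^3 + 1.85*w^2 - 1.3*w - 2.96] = 3.72*w^2 - 19.14*w + 3.7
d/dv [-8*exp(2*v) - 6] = -16*exp(2*v)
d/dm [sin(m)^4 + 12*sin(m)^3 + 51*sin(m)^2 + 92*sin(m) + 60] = 2*(2*sin(m)^3 + 18*sin(m)^2 + 51*sin(m) + 46)*cos(m)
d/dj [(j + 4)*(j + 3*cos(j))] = j - (j + 4)*(3*sin(j) - 1) + 3*cos(j)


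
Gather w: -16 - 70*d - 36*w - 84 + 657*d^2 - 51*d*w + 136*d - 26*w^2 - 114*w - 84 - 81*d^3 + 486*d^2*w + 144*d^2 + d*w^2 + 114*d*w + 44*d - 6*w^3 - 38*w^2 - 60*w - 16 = -81*d^3 + 801*d^2 + 110*d - 6*w^3 + w^2*(d - 64) + w*(486*d^2 + 63*d - 210) - 200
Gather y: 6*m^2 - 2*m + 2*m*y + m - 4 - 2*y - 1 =6*m^2 - m + y*(2*m - 2) - 5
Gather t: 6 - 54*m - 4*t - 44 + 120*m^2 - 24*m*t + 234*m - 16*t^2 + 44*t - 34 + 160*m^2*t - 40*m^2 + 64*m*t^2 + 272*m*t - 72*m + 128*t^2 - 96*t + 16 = 80*m^2 + 108*m + t^2*(64*m + 112) + t*(160*m^2 + 248*m - 56) - 56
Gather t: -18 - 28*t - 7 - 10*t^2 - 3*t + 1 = -10*t^2 - 31*t - 24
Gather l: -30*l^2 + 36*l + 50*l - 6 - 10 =-30*l^2 + 86*l - 16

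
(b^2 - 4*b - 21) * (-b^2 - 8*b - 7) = -b^4 - 4*b^3 + 46*b^2 + 196*b + 147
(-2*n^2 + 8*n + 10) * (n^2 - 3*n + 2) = -2*n^4 + 14*n^3 - 18*n^2 - 14*n + 20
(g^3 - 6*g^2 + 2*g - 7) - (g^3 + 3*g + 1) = -6*g^2 - g - 8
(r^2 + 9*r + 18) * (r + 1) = r^3 + 10*r^2 + 27*r + 18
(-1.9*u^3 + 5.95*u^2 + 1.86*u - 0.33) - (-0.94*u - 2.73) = -1.9*u^3 + 5.95*u^2 + 2.8*u + 2.4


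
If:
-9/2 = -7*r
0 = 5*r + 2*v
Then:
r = 9/14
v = -45/28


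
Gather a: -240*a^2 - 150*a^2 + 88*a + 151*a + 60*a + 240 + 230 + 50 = -390*a^2 + 299*a + 520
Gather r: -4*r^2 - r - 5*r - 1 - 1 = -4*r^2 - 6*r - 2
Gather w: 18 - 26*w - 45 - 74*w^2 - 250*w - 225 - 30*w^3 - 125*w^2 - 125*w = -30*w^3 - 199*w^2 - 401*w - 252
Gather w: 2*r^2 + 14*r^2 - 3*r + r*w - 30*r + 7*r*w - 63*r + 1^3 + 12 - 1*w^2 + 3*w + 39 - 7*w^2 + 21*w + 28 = 16*r^2 - 96*r - 8*w^2 + w*(8*r + 24) + 80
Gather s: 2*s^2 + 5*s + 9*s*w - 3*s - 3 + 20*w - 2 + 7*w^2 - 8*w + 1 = 2*s^2 + s*(9*w + 2) + 7*w^2 + 12*w - 4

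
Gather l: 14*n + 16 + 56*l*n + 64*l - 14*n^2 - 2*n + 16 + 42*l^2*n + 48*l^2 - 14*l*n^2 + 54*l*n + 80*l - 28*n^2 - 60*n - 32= l^2*(42*n + 48) + l*(-14*n^2 + 110*n + 144) - 42*n^2 - 48*n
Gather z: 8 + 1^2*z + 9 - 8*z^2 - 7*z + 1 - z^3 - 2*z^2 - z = -z^3 - 10*z^2 - 7*z + 18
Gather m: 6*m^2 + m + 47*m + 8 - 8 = 6*m^2 + 48*m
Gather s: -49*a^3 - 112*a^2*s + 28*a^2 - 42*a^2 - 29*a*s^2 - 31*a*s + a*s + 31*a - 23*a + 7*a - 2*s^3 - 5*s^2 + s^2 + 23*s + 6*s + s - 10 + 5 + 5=-49*a^3 - 14*a^2 + 15*a - 2*s^3 + s^2*(-29*a - 4) + s*(-112*a^2 - 30*a + 30)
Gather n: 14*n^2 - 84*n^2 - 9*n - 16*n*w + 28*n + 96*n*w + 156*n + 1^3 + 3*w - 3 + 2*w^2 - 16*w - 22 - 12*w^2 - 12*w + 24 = -70*n^2 + n*(80*w + 175) - 10*w^2 - 25*w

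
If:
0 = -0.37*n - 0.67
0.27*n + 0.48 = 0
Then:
No Solution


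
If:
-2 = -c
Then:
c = 2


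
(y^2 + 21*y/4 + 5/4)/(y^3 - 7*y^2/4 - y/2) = (y + 5)/(y*(y - 2))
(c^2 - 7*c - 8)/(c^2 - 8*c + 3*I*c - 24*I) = (c + 1)/(c + 3*I)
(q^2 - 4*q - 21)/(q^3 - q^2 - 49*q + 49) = (q + 3)/(q^2 + 6*q - 7)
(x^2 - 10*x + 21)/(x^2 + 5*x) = (x^2 - 10*x + 21)/(x*(x + 5))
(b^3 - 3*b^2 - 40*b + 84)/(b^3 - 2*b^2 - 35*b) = (b^2 + 4*b - 12)/(b*(b + 5))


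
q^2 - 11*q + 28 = (q - 7)*(q - 4)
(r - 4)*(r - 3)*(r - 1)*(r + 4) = r^4 - 4*r^3 - 13*r^2 + 64*r - 48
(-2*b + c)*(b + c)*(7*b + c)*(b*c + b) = -14*b^4*c - 14*b^4 - 9*b^3*c^2 - 9*b^3*c + 6*b^2*c^3 + 6*b^2*c^2 + b*c^4 + b*c^3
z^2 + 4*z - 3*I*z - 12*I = (z + 4)*(z - 3*I)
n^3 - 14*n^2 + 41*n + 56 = (n - 8)*(n - 7)*(n + 1)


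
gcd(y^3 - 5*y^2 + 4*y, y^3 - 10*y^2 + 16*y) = y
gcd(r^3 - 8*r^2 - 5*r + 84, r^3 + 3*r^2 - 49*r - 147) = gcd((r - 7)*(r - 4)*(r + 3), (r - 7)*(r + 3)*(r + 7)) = r^2 - 4*r - 21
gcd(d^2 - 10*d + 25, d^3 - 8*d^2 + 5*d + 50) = d^2 - 10*d + 25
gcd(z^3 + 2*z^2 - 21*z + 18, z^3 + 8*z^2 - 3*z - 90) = z^2 + 3*z - 18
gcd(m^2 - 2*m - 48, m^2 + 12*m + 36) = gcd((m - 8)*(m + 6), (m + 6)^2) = m + 6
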